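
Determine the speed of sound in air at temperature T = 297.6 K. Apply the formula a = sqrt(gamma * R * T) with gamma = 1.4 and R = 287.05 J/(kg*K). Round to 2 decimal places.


Step 1: gamma * R * T = 1.4 * 287.05 * 297.6 = 119596.512
Step 2: a = sqrt(119596.512) = 345.83 m/s

345.83


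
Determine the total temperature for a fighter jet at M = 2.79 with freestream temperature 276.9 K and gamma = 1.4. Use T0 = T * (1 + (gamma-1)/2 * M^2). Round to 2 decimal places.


Step 1: (gamma-1)/2 = 0.2
Step 2: M^2 = 7.7841
Step 3: 1 + 0.2 * 7.7841 = 2.55682
Step 4: T0 = 276.9 * 2.55682 = 707.98 K

707.98


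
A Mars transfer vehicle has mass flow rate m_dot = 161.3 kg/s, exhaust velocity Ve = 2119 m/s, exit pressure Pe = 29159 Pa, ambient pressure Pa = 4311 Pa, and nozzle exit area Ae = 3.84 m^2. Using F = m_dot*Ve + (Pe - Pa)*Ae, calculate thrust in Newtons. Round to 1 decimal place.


Step 1: Momentum thrust = m_dot * Ve = 161.3 * 2119 = 341794.7 N
Step 2: Pressure thrust = (Pe - Pa) * Ae = (29159 - 4311) * 3.84 = 95416.32 N
Step 3: Total thrust F = 341794.7 + 95416.32 = 437211.0 N

437211.0


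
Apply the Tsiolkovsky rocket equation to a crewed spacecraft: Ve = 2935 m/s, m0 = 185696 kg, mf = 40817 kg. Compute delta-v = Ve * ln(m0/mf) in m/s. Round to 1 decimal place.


Step 1: Mass ratio m0/mf = 185696 / 40817 = 4.549477
Step 2: ln(4.549477) = 1.515012
Step 3: delta-v = 2935 * 1.515012 = 4446.6 m/s

4446.6


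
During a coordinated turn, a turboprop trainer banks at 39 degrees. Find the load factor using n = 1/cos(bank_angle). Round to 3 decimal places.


Step 1: Convert 39 degrees to radians = 0.680678
Step 2: cos(39 deg) = 0.777146
Step 3: n = 1 / 0.777146 = 1.287

1.287


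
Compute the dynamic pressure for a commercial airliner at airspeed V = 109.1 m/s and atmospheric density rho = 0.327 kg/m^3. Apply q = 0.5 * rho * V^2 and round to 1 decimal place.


Step 1: V^2 = 109.1^2 = 11902.81
Step 2: q = 0.5 * 0.327 * 11902.81
Step 3: q = 1946.1 Pa

1946.1


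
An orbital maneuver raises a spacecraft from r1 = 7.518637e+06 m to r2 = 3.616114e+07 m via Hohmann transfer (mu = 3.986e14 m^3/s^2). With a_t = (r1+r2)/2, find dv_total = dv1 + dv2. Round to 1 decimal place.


Step 1: Transfer semi-major axis a_t = (7.518637e+06 + 3.616114e+07) / 2 = 2.183989e+07 m
Step 2: v1 (circular at r1) = sqrt(mu/r1) = 7281.14 m/s
Step 3: v_t1 = sqrt(mu*(2/r1 - 1/a_t)) = 9369.04 m/s
Step 4: dv1 = |9369.04 - 7281.14| = 2087.9 m/s
Step 5: v2 (circular at r2) = 3320.07 m/s, v_t2 = 1948.01 m/s
Step 6: dv2 = |3320.07 - 1948.01| = 1372.06 m/s
Step 7: Total delta-v = 2087.9 + 1372.06 = 3460.0 m/s

3460.0


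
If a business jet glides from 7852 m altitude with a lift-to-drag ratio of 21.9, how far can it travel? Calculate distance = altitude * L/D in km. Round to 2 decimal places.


Step 1: Glide distance = altitude * L/D = 7852 * 21.9 = 171958.8 m
Step 2: Convert to km: 171958.8 / 1000 = 171.96 km

171.96


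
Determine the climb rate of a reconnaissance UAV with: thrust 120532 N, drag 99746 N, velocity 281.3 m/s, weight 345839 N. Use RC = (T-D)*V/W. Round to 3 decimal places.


Step 1: Excess thrust = T - D = 120532 - 99746 = 20786 N
Step 2: Excess power = 20786 * 281.3 = 5847101.8 W
Step 3: RC = 5847101.8 / 345839 = 16.907 m/s

16.907


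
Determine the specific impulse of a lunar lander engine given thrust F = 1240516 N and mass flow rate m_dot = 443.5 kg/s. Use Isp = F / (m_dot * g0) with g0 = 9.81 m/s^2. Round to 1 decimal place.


Step 1: m_dot * g0 = 443.5 * 9.81 = 4350.74
Step 2: Isp = 1240516 / 4350.74 = 285.1 s

285.1


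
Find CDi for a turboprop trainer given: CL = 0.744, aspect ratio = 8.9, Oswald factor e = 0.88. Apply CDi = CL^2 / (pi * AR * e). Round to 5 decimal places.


Step 1: CL^2 = 0.744^2 = 0.553536
Step 2: pi * AR * e = 3.14159 * 8.9 * 0.88 = 24.604954
Step 3: CDi = 0.553536 / 24.604954 = 0.02250

0.02250


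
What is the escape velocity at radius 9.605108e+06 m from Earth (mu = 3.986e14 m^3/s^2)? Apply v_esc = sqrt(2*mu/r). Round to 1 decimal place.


Step 1: 2*mu/r = 2 * 3.986e14 / 9.605108e+06 = 82997505.0775
Step 2: v_esc = sqrt(82997505.0775) = 9110.3 m/s

9110.3


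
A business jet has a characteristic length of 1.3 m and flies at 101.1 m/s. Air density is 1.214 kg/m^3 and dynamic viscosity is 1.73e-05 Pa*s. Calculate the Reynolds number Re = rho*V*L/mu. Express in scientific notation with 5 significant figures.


Step 1: Numerator = rho * V * L = 1.214 * 101.1 * 1.3 = 159.55602
Step 2: Re = 159.55602 / 1.73e-05
Step 3: Re = 9.2229e+06

9.2229e+06


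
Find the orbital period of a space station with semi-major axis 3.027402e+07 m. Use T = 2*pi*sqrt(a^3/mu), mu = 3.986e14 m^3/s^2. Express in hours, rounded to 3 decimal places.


Step 1: a^3 / mu = 2.774663e+22 / 3.986e14 = 6.961022e+07
Step 2: sqrt(6.961022e+07) = 8343.2737 s
Step 3: T = 2*pi * 8343.2737 = 52422.34 s
Step 4: T in hours = 52422.34 / 3600 = 14.562 hours

14.562


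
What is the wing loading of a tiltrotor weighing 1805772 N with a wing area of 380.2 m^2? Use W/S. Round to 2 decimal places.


Step 1: Wing loading = W / S = 1805772 / 380.2
Step 2: Wing loading = 4749.53 N/m^2

4749.53


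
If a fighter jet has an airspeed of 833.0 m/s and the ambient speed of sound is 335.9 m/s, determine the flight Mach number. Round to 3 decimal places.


Step 1: M = V / a = 833.0 / 335.9
Step 2: M = 2.480

2.480


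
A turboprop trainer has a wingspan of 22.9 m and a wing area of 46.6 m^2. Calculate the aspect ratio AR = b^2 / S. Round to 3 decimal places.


Step 1: b^2 = 22.9^2 = 524.41
Step 2: AR = 524.41 / 46.6 = 11.253

11.253


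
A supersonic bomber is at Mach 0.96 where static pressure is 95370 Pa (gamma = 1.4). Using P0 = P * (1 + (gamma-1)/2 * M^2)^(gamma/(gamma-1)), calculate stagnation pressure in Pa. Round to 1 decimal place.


Step 1: (gamma-1)/2 * M^2 = 0.2 * 0.9216 = 0.18432
Step 2: 1 + 0.18432 = 1.18432
Step 3: Exponent gamma/(gamma-1) = 3.5
Step 4: P0 = 95370 * 1.18432^3.5 = 172406.4 Pa

172406.4


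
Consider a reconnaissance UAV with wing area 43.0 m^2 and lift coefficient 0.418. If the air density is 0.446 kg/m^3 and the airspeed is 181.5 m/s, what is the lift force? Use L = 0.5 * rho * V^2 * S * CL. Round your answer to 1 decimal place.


Step 1: Calculate dynamic pressure q = 0.5 * 0.446 * 181.5^2 = 0.5 * 0.446 * 32942.25 = 7346.1218 Pa
Step 2: Multiply by wing area and lift coefficient: L = 7346.1218 * 43.0 * 0.418
Step 3: L = 315883.2353 * 0.418 = 132039.2 N

132039.2


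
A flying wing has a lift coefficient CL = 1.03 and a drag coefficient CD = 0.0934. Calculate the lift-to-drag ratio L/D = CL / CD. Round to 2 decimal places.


Step 1: L/D = CL / CD = 1.03 / 0.0934
Step 2: L/D = 11.03

11.03


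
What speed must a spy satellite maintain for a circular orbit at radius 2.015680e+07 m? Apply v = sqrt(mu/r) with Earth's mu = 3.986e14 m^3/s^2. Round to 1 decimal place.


Step 1: mu / r = 3.986e14 / 2.015680e+07 = 19774964.28
Step 2: v = sqrt(19774964.28) = 4446.9 m/s

4446.9


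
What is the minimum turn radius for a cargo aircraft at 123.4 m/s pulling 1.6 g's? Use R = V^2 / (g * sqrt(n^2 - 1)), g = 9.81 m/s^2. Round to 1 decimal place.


Step 1: V^2 = 123.4^2 = 15227.56
Step 2: n^2 - 1 = 1.6^2 - 1 = 1.56
Step 3: sqrt(1.56) = 1.249
Step 4: R = 15227.56 / (9.81 * 1.249) = 1242.8 m

1242.8


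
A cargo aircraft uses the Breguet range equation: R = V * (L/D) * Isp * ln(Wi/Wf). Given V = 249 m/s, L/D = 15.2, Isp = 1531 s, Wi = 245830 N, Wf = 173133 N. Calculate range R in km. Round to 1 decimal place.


Step 1: Coefficient = V * (L/D) * Isp = 249 * 15.2 * 1531 = 5794528.8 m
Step 2: Wi/Wf = 245830 / 173133 = 1.419891
Step 3: ln(1.419891) = 0.35058
Step 4: R = 5794528.8 * 0.35058 = 2031446.8 m = 2031.4 km

2031.4


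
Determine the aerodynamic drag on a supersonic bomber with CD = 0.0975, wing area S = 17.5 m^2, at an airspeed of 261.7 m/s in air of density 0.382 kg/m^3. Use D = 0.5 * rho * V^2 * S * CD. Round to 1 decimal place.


Step 1: Dynamic pressure q = 0.5 * 0.382 * 261.7^2 = 13080.996 Pa
Step 2: Drag D = q * S * CD = 13080.996 * 17.5 * 0.0975
Step 3: D = 22319.4 N

22319.4


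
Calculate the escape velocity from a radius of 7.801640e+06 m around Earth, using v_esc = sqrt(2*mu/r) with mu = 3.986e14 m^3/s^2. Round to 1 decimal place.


Step 1: 2*mu/r = 2 * 3.986e14 / 7.801640e+06 = 102183643.4391
Step 2: v_esc = sqrt(102183643.4391) = 10108.6 m/s

10108.6


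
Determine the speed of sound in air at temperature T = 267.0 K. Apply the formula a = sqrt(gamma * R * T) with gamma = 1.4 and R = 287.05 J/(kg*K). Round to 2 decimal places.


Step 1: gamma * R * T = 1.4 * 287.05 * 267.0 = 107299.29
Step 2: a = sqrt(107299.29) = 327.57 m/s

327.57


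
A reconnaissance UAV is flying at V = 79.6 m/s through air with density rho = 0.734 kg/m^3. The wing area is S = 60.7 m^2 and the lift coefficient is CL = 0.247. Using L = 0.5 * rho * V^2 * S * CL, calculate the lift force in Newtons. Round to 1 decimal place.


Step 1: Calculate dynamic pressure q = 0.5 * 0.734 * 79.6^2 = 0.5 * 0.734 * 6336.16 = 2325.3707 Pa
Step 2: Multiply by wing area and lift coefficient: L = 2325.3707 * 60.7 * 0.247
Step 3: L = 141150.0027 * 0.247 = 34864.1 N

34864.1


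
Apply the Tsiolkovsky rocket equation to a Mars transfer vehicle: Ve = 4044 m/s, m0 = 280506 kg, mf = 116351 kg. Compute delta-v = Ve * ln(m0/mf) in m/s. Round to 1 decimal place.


Step 1: Mass ratio m0/mf = 280506 / 116351 = 2.41086
Step 2: ln(2.41086) = 0.879984
Step 3: delta-v = 4044 * 0.879984 = 3558.7 m/s

3558.7


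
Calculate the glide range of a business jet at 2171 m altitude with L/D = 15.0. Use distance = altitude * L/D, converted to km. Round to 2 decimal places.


Step 1: Glide distance = altitude * L/D = 2171 * 15.0 = 32565.0 m
Step 2: Convert to km: 32565.0 / 1000 = 32.57 km

32.57


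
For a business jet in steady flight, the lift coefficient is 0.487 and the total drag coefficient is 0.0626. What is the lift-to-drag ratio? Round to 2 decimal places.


Step 1: L/D = CL / CD = 0.487 / 0.0626
Step 2: L/D = 7.78

7.78


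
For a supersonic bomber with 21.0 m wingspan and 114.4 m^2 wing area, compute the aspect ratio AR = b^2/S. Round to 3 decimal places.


Step 1: b^2 = 21.0^2 = 441.0
Step 2: AR = 441.0 / 114.4 = 3.855

3.855


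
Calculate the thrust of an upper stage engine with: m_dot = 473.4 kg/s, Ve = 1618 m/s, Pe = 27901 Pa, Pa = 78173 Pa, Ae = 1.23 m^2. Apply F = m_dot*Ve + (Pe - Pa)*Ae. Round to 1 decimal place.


Step 1: Momentum thrust = m_dot * Ve = 473.4 * 1618 = 765961.2 N
Step 2: Pressure thrust = (Pe - Pa) * Ae = (27901 - 78173) * 1.23 = -61834.56 N
Step 3: Total thrust F = 765961.2 + -61834.56 = 704126.6 N

704126.6


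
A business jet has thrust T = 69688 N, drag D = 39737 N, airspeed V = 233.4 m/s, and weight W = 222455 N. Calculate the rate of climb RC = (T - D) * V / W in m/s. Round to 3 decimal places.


Step 1: Excess thrust = T - D = 69688 - 39737 = 29951 N
Step 2: Excess power = 29951 * 233.4 = 6990563.4 W
Step 3: RC = 6990563.4 / 222455 = 31.425 m/s

31.425


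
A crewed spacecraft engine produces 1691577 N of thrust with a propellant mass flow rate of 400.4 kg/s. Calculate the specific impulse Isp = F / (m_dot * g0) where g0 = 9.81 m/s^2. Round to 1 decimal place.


Step 1: m_dot * g0 = 400.4 * 9.81 = 3927.92
Step 2: Isp = 1691577 / 3927.92 = 430.7 s

430.7


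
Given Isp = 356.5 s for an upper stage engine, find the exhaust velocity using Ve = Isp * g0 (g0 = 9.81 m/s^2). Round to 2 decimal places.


Step 1: Ve = Isp * g0 = 356.5 * 9.81
Step 2: Ve = 3497.27 m/s

3497.27


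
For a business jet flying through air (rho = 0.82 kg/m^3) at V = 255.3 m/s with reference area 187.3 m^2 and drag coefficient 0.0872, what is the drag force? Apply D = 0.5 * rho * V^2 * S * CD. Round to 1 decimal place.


Step 1: Dynamic pressure q = 0.5 * 0.82 * 255.3^2 = 26723.0169 Pa
Step 2: Drag D = q * S * CD = 26723.0169 * 187.3 * 0.0872
Step 3: D = 436455.3 N

436455.3


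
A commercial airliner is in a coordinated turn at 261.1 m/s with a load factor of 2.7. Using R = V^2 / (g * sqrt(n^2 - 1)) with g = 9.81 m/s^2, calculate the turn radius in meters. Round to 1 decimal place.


Step 1: V^2 = 261.1^2 = 68173.21
Step 2: n^2 - 1 = 2.7^2 - 1 = 6.29
Step 3: sqrt(6.29) = 2.507987
Step 4: R = 68173.21 / (9.81 * 2.507987) = 2770.9 m

2770.9


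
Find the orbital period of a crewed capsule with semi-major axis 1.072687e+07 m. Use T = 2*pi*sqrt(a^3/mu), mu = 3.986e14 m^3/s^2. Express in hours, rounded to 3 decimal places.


Step 1: a^3 / mu = 1.234295e+21 / 3.986e14 = 3.096576e+06
Step 2: sqrt(3.096576e+06) = 1759.7091 s
Step 3: T = 2*pi * 1759.7091 = 11056.58 s
Step 4: T in hours = 11056.58 / 3600 = 3.071 hours

3.071


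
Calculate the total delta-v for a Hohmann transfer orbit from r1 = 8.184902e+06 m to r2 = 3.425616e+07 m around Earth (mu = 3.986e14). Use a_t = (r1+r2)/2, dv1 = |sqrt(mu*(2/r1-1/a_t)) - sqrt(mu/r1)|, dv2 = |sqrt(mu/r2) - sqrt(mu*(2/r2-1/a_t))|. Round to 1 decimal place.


Step 1: Transfer semi-major axis a_t = (8.184902e+06 + 3.425616e+07) / 2 = 2.122053e+07 m
Step 2: v1 (circular at r1) = sqrt(mu/r1) = 6978.5 m/s
Step 3: v_t1 = sqrt(mu*(2/r1 - 1/a_t)) = 8866.52 m/s
Step 4: dv1 = |8866.52 - 6978.5| = 1888.02 m/s
Step 5: v2 (circular at r2) = 3411.14 m/s, v_t2 = 2118.5 m/s
Step 6: dv2 = |3411.14 - 2118.5| = 1292.64 m/s
Step 7: Total delta-v = 1888.02 + 1292.64 = 3180.7 m/s

3180.7


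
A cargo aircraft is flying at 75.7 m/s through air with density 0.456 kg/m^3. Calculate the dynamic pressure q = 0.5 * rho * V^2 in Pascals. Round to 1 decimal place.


Step 1: V^2 = 75.7^2 = 5730.49
Step 2: q = 0.5 * 0.456 * 5730.49
Step 3: q = 1306.6 Pa

1306.6


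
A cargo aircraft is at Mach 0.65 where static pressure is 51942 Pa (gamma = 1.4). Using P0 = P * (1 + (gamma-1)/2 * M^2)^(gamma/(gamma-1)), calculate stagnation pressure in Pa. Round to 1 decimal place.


Step 1: (gamma-1)/2 * M^2 = 0.2 * 0.4225 = 0.0845
Step 2: 1 + 0.0845 = 1.0845
Step 3: Exponent gamma/(gamma-1) = 3.5
Step 4: P0 = 51942 * 1.0845^3.5 = 68995.7 Pa

68995.7


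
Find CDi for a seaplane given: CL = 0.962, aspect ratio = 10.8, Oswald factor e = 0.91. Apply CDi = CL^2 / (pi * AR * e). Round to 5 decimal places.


Step 1: CL^2 = 0.962^2 = 0.925444
Step 2: pi * AR * e = 3.14159 * 10.8 * 0.91 = 30.875573
Step 3: CDi = 0.925444 / 30.875573 = 0.02997

0.02997


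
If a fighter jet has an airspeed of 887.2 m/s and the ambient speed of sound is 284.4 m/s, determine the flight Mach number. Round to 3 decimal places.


Step 1: M = V / a = 887.2 / 284.4
Step 2: M = 3.120

3.120


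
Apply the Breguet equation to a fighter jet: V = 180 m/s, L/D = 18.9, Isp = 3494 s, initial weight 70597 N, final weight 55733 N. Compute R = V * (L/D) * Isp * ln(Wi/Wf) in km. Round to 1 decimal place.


Step 1: Coefficient = V * (L/D) * Isp = 180 * 18.9 * 3494 = 11886588.0 m
Step 2: Wi/Wf = 70597 / 55733 = 1.2667
Step 3: ln(1.2667) = 0.236415
Step 4: R = 11886588.0 * 0.236415 = 2810170.3 m = 2810.2 km

2810.2


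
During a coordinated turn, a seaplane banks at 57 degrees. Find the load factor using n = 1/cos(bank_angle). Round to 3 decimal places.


Step 1: Convert 57 degrees to radians = 0.994838
Step 2: cos(57 deg) = 0.544639
Step 3: n = 1 / 0.544639 = 1.836

1.836


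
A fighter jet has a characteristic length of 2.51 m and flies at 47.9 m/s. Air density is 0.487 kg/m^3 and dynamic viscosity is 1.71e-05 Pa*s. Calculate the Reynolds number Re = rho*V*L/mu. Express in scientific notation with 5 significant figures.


Step 1: Numerator = rho * V * L = 0.487 * 47.9 * 2.51 = 58.551523
Step 2: Re = 58.551523 / 1.71e-05
Step 3: Re = 3.4241e+06

3.4241e+06


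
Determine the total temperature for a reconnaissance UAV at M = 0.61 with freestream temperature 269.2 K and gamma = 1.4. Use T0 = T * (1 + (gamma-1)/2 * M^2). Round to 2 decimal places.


Step 1: (gamma-1)/2 = 0.2
Step 2: M^2 = 0.3721
Step 3: 1 + 0.2 * 0.3721 = 1.07442
Step 4: T0 = 269.2 * 1.07442 = 289.23 K

289.23


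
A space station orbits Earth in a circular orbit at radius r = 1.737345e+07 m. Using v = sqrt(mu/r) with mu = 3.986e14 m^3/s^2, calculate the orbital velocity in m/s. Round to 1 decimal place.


Step 1: mu / r = 3.986e14 / 1.737345e+07 = 22943053.9127
Step 2: v = sqrt(22943053.9127) = 4789.9 m/s

4789.9


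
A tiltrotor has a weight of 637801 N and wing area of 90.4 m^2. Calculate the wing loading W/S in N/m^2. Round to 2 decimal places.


Step 1: Wing loading = W / S = 637801 / 90.4
Step 2: Wing loading = 7055.32 N/m^2

7055.32


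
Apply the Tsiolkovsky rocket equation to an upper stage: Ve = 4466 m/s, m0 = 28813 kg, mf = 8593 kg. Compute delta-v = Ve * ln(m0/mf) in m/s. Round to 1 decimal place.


Step 1: Mass ratio m0/mf = 28813 / 8593 = 3.353078
Step 2: ln(3.353078) = 1.209879
Step 3: delta-v = 4466 * 1.209879 = 5403.3 m/s

5403.3


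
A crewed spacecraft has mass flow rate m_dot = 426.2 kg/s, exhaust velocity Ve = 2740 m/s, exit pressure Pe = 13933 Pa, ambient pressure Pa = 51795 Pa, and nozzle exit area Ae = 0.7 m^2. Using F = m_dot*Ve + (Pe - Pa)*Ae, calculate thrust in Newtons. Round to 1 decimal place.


Step 1: Momentum thrust = m_dot * Ve = 426.2 * 2740 = 1167788.0 N
Step 2: Pressure thrust = (Pe - Pa) * Ae = (13933 - 51795) * 0.7 = -26503.4 N
Step 3: Total thrust F = 1167788.0 + -26503.4 = 1141284.6 N

1141284.6


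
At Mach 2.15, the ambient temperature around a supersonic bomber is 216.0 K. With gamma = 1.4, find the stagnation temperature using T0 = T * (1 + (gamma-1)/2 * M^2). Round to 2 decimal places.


Step 1: (gamma-1)/2 = 0.2
Step 2: M^2 = 4.6225
Step 3: 1 + 0.2 * 4.6225 = 1.9245
Step 4: T0 = 216.0 * 1.9245 = 415.69 K

415.69


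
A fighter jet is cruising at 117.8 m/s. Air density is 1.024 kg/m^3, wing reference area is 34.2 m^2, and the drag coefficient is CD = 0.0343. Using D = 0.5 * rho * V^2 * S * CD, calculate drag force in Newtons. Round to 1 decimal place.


Step 1: Dynamic pressure q = 0.5 * 1.024 * 117.8^2 = 7104.9421 Pa
Step 2: Drag D = q * S * CD = 7104.9421 * 34.2 * 0.0343
Step 3: D = 8334.5 N

8334.5


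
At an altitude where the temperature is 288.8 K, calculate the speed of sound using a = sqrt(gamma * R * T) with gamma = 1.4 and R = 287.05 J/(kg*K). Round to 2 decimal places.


Step 1: gamma * R * T = 1.4 * 287.05 * 288.8 = 116060.056
Step 2: a = sqrt(116060.056) = 340.68 m/s

340.68


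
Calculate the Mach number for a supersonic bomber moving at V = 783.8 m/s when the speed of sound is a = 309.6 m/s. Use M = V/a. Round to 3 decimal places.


Step 1: M = V / a = 783.8 / 309.6
Step 2: M = 2.532

2.532


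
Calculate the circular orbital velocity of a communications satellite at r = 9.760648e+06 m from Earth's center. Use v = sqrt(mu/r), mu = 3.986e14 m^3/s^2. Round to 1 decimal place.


Step 1: mu / r = 3.986e14 / 9.760648e+06 = 40837452.5954
Step 2: v = sqrt(40837452.5954) = 6390.4 m/s

6390.4


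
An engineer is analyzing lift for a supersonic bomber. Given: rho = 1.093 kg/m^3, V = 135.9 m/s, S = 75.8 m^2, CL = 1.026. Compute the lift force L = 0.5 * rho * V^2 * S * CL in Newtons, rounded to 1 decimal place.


Step 1: Calculate dynamic pressure q = 0.5 * 1.093 * 135.9^2 = 0.5 * 1.093 * 18468.81 = 10093.2047 Pa
Step 2: Multiply by wing area and lift coefficient: L = 10093.2047 * 75.8 * 1.026
Step 3: L = 765064.9136 * 1.026 = 784956.6 N

784956.6


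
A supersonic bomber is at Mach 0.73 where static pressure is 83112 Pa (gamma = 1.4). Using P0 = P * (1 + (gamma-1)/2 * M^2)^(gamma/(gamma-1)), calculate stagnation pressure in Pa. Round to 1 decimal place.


Step 1: (gamma-1)/2 * M^2 = 0.2 * 0.5329 = 0.10658
Step 2: 1 + 0.10658 = 1.10658
Step 3: Exponent gamma/(gamma-1) = 3.5
Step 4: P0 = 83112 * 1.10658^3.5 = 118468.7 Pa

118468.7


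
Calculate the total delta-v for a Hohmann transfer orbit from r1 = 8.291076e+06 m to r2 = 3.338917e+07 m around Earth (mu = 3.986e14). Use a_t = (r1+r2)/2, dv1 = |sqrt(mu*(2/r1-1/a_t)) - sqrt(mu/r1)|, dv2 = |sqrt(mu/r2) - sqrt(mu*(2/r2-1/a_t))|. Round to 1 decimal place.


Step 1: Transfer semi-major axis a_t = (8.291076e+06 + 3.338917e+07) / 2 = 2.084012e+07 m
Step 2: v1 (circular at r1) = sqrt(mu/r1) = 6933.67 m/s
Step 3: v_t1 = sqrt(mu*(2/r1 - 1/a_t)) = 8776.39 m/s
Step 4: dv1 = |8776.39 - 6933.67| = 1842.72 m/s
Step 5: v2 (circular at r2) = 3455.14 m/s, v_t2 = 2179.32 m/s
Step 6: dv2 = |3455.14 - 2179.32| = 1275.82 m/s
Step 7: Total delta-v = 1842.72 + 1275.82 = 3118.5 m/s

3118.5


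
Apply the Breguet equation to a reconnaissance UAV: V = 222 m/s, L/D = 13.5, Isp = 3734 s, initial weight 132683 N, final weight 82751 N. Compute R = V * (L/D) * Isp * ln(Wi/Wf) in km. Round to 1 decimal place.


Step 1: Coefficient = V * (L/D) * Isp = 222 * 13.5 * 3734 = 11190798.0 m
Step 2: Wi/Wf = 132683 / 82751 = 1.603401
Step 3: ln(1.603401) = 0.472127
Step 4: R = 11190798.0 * 0.472127 = 5283474.8 m = 5283.5 km

5283.5


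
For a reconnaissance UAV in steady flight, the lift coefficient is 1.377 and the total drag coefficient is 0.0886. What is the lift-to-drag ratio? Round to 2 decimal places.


Step 1: L/D = CL / CD = 1.377 / 0.0886
Step 2: L/D = 15.54

15.54


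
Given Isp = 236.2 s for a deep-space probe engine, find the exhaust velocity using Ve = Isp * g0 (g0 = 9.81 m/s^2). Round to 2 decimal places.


Step 1: Ve = Isp * g0 = 236.2 * 9.81
Step 2: Ve = 2317.12 m/s

2317.12


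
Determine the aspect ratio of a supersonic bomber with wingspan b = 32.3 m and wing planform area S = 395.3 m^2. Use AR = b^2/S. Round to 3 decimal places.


Step 1: b^2 = 32.3^2 = 1043.29
Step 2: AR = 1043.29 / 395.3 = 2.639

2.639


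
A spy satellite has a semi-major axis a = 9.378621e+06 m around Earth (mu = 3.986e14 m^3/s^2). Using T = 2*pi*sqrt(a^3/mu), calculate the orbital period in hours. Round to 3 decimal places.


Step 1: a^3 / mu = 8.249297e+20 / 3.986e14 = 2.069568e+06
Step 2: sqrt(2.069568e+06) = 1438.5993 s
Step 3: T = 2*pi * 1438.5993 = 9038.99 s
Step 4: T in hours = 9038.99 / 3600 = 2.511 hours

2.511


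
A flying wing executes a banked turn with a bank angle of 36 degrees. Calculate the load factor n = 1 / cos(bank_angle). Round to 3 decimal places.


Step 1: Convert 36 degrees to radians = 0.628319
Step 2: cos(36 deg) = 0.809017
Step 3: n = 1 / 0.809017 = 1.236

1.236


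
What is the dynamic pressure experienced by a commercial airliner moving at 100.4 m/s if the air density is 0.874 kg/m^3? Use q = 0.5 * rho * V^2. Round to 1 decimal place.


Step 1: V^2 = 100.4^2 = 10080.16
Step 2: q = 0.5 * 0.874 * 10080.16
Step 3: q = 4405.0 Pa

4405.0


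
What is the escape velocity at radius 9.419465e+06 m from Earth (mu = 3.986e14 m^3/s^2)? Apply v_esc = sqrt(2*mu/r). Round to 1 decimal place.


Step 1: 2*mu/r = 2 * 3.986e14 / 9.419465e+06 = 84633256.772
Step 2: v_esc = sqrt(84633256.772) = 9199.6 m/s

9199.6


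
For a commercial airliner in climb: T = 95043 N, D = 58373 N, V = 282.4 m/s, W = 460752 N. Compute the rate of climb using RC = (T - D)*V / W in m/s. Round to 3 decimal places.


Step 1: Excess thrust = T - D = 95043 - 58373 = 36670 N
Step 2: Excess power = 36670 * 282.4 = 10355608.0 W
Step 3: RC = 10355608.0 / 460752 = 22.475 m/s

22.475


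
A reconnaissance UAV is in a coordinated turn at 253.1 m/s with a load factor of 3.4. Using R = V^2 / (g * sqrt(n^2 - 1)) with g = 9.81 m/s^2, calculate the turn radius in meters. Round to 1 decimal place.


Step 1: V^2 = 253.1^2 = 64059.61
Step 2: n^2 - 1 = 3.4^2 - 1 = 10.56
Step 3: sqrt(10.56) = 3.249615
Step 4: R = 64059.61 / (9.81 * 3.249615) = 2009.5 m

2009.5


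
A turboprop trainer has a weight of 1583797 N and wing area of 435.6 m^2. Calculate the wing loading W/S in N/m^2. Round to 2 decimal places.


Step 1: Wing loading = W / S = 1583797 / 435.6
Step 2: Wing loading = 3635.90 N/m^2

3635.90


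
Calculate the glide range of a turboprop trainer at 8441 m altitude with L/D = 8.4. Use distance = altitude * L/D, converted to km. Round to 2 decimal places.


Step 1: Glide distance = altitude * L/D = 8441 * 8.4 = 70904.4 m
Step 2: Convert to km: 70904.4 / 1000 = 70.90 km

70.90


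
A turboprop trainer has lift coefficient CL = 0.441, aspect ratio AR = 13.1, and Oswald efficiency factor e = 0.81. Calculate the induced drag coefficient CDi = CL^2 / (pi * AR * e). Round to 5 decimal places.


Step 1: CL^2 = 0.441^2 = 0.194481
Step 2: pi * AR * e = 3.14159 * 13.1 * 0.81 = 33.33544
Step 3: CDi = 0.194481 / 33.33544 = 0.00583

0.00583


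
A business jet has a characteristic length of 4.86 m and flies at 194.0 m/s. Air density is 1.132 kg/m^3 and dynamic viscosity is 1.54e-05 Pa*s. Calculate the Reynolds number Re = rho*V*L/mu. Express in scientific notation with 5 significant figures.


Step 1: Numerator = rho * V * L = 1.132 * 194.0 * 4.86 = 1067.29488
Step 2: Re = 1067.29488 / 1.54e-05
Step 3: Re = 6.9305e+07

6.9305e+07


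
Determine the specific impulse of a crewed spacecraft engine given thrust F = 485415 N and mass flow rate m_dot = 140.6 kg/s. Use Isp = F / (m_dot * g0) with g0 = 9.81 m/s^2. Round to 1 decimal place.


Step 1: m_dot * g0 = 140.6 * 9.81 = 1379.29
Step 2: Isp = 485415 / 1379.29 = 351.9 s

351.9


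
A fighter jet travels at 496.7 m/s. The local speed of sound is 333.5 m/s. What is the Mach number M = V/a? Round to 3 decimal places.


Step 1: M = V / a = 496.7 / 333.5
Step 2: M = 1.489

1.489


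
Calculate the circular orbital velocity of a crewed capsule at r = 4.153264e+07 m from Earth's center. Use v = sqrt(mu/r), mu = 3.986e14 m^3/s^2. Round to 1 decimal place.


Step 1: mu / r = 3.986e14 / 4.153264e+07 = 9597270.9657
Step 2: v = sqrt(9597270.9657) = 3097.9 m/s

3097.9


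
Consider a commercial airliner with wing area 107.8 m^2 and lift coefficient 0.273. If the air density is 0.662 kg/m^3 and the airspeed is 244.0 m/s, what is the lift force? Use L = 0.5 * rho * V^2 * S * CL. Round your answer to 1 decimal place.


Step 1: Calculate dynamic pressure q = 0.5 * 0.662 * 244.0^2 = 0.5 * 0.662 * 59536.0 = 19706.416 Pa
Step 2: Multiply by wing area and lift coefficient: L = 19706.416 * 107.8 * 0.273
Step 3: L = 2124351.6448 * 0.273 = 579948.0 N

579948.0


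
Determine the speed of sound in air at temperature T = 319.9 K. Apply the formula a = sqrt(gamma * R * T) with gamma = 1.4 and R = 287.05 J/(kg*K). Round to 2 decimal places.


Step 1: gamma * R * T = 1.4 * 287.05 * 319.9 = 128558.213
Step 2: a = sqrt(128558.213) = 358.55 m/s

358.55


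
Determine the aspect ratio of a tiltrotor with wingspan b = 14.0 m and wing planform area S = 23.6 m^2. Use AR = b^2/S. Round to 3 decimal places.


Step 1: b^2 = 14.0^2 = 196.0
Step 2: AR = 196.0 / 23.6 = 8.305

8.305


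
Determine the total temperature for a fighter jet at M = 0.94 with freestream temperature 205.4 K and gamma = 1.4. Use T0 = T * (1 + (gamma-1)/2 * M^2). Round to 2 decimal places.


Step 1: (gamma-1)/2 = 0.2
Step 2: M^2 = 0.8836
Step 3: 1 + 0.2 * 0.8836 = 1.17672
Step 4: T0 = 205.4 * 1.17672 = 241.70 K

241.70


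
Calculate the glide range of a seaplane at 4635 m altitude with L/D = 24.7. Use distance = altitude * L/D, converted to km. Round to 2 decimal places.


Step 1: Glide distance = altitude * L/D = 4635 * 24.7 = 114484.5 m
Step 2: Convert to km: 114484.5 / 1000 = 114.48 km

114.48


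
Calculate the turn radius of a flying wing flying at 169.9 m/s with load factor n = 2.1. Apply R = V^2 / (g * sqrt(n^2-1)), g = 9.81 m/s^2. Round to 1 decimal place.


Step 1: V^2 = 169.9^2 = 28866.01
Step 2: n^2 - 1 = 2.1^2 - 1 = 3.41
Step 3: sqrt(3.41) = 1.846619
Step 4: R = 28866.01 / (9.81 * 1.846619) = 1593.5 m

1593.5


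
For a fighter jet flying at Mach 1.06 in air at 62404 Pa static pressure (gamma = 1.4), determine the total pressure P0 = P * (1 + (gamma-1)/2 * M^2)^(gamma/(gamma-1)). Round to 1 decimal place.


Step 1: (gamma-1)/2 * M^2 = 0.2 * 1.1236 = 0.22472
Step 2: 1 + 0.22472 = 1.22472
Step 3: Exponent gamma/(gamma-1) = 3.5
Step 4: P0 = 62404 * 1.22472^3.5 = 126864.8 Pa

126864.8


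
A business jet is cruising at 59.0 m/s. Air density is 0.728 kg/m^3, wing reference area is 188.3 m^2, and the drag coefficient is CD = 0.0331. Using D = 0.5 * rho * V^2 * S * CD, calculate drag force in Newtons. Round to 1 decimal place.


Step 1: Dynamic pressure q = 0.5 * 0.728 * 59.0^2 = 1267.084 Pa
Step 2: Drag D = q * S * CD = 1267.084 * 188.3 * 0.0331
Step 3: D = 7897.4 N

7897.4


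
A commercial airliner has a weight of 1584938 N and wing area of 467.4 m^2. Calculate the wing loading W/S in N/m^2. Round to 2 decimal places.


Step 1: Wing loading = W / S = 1584938 / 467.4
Step 2: Wing loading = 3390.97 N/m^2

3390.97


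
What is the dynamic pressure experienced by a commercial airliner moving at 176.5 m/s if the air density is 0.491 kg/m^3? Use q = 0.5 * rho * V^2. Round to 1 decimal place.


Step 1: V^2 = 176.5^2 = 31152.25
Step 2: q = 0.5 * 0.491 * 31152.25
Step 3: q = 7647.9 Pa

7647.9


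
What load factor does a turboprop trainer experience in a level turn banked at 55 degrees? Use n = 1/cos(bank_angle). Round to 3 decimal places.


Step 1: Convert 55 degrees to radians = 0.959931
Step 2: cos(55 deg) = 0.573576
Step 3: n = 1 / 0.573576 = 1.743

1.743


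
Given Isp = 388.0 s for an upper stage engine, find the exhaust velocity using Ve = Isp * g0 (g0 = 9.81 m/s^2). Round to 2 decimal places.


Step 1: Ve = Isp * g0 = 388.0 * 9.81
Step 2: Ve = 3806.28 m/s

3806.28


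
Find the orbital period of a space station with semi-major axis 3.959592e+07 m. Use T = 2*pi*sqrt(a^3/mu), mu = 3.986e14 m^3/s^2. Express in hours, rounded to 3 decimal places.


Step 1: a^3 / mu = 6.207994e+22 / 3.986e14 = 1.557450e+08
Step 2: sqrt(1.557450e+08) = 12479.7823 s
Step 3: T = 2*pi * 12479.7823 = 78412.78 s
Step 4: T in hours = 78412.78 / 3600 = 21.781 hours

21.781


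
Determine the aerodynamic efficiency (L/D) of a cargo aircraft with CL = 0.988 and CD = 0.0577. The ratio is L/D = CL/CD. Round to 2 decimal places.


Step 1: L/D = CL / CD = 0.988 / 0.0577
Step 2: L/D = 17.12

17.12


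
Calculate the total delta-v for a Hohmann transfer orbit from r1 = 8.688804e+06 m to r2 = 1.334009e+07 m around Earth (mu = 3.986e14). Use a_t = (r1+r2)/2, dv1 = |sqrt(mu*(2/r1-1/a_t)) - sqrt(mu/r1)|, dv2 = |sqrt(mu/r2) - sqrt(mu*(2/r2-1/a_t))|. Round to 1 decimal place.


Step 1: Transfer semi-major axis a_t = (8.688804e+06 + 1.334009e+07) / 2 = 1.101445e+07 m
Step 2: v1 (circular at r1) = sqrt(mu/r1) = 6773.12 m/s
Step 3: v_t1 = sqrt(mu*(2/r1 - 1/a_t)) = 7453.95 m/s
Step 4: dv1 = |7453.95 - 6773.12| = 680.84 m/s
Step 5: v2 (circular at r2) = 5466.25 m/s, v_t2 = 4854.99 m/s
Step 6: dv2 = |5466.25 - 4854.99| = 611.26 m/s
Step 7: Total delta-v = 680.84 + 611.26 = 1292.1 m/s

1292.1


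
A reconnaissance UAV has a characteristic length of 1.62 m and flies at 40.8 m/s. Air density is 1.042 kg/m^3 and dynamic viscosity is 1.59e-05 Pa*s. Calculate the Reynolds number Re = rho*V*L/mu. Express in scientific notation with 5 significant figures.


Step 1: Numerator = rho * V * L = 1.042 * 40.8 * 1.62 = 68.872032
Step 2: Re = 68.872032 / 1.59e-05
Step 3: Re = 4.3316e+06

4.3316e+06


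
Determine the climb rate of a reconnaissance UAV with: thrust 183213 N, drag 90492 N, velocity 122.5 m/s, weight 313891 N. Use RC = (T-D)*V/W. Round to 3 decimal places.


Step 1: Excess thrust = T - D = 183213 - 90492 = 92721 N
Step 2: Excess power = 92721 * 122.5 = 11358322.5 W
Step 3: RC = 11358322.5 / 313891 = 36.186 m/s

36.186


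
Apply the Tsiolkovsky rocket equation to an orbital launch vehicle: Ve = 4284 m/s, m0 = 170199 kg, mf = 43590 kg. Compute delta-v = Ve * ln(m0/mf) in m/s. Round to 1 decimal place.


Step 1: Mass ratio m0/mf = 170199 / 43590 = 3.904542
Step 2: ln(3.904542) = 1.362141
Step 3: delta-v = 4284 * 1.362141 = 5835.4 m/s

5835.4


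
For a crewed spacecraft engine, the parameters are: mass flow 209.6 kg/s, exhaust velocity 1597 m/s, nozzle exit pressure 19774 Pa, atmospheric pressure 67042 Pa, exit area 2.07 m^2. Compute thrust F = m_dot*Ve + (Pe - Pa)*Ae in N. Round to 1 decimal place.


Step 1: Momentum thrust = m_dot * Ve = 209.6 * 1597 = 334731.2 N
Step 2: Pressure thrust = (Pe - Pa) * Ae = (19774 - 67042) * 2.07 = -97844.76 N
Step 3: Total thrust F = 334731.2 + -97844.76 = 236886.4 N

236886.4


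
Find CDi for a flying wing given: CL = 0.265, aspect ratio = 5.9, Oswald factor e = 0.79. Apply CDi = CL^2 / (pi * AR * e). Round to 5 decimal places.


Step 1: CL^2 = 0.265^2 = 0.070225
Step 2: pi * AR * e = 3.14159 * 5.9 * 0.79 = 14.642963
Step 3: CDi = 0.070225 / 14.642963 = 0.00480

0.00480


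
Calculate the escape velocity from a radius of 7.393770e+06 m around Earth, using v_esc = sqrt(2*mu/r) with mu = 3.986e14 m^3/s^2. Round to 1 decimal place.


Step 1: 2*mu/r = 2 * 3.986e14 / 7.393770e+06 = 107820502.9369
Step 2: v_esc = sqrt(107820502.9369) = 10383.7 m/s

10383.7


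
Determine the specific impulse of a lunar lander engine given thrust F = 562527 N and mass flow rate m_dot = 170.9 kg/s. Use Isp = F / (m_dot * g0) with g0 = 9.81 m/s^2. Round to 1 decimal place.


Step 1: m_dot * g0 = 170.9 * 9.81 = 1676.53
Step 2: Isp = 562527 / 1676.53 = 335.5 s

335.5


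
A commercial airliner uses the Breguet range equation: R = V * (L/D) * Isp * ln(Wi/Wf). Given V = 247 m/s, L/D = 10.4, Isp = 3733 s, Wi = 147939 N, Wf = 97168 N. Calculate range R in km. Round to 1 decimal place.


Step 1: Coefficient = V * (L/D) * Isp = 247 * 10.4 * 3733 = 9589330.4 m
Step 2: Wi/Wf = 147939 / 97168 = 1.522507
Step 3: ln(1.522507) = 0.420359
Step 4: R = 9589330.4 * 0.420359 = 4030957.4 m = 4031.0 km

4031.0


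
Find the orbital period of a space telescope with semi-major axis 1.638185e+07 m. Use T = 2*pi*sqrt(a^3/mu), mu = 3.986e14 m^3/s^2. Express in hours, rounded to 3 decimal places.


Step 1: a^3 / mu = 4.396315e+21 / 3.986e14 = 1.102939e+07
Step 2: sqrt(1.102939e+07) = 3321.0527 s
Step 3: T = 2*pi * 3321.0527 = 20866.79 s
Step 4: T in hours = 20866.79 / 3600 = 5.796 hours

5.796


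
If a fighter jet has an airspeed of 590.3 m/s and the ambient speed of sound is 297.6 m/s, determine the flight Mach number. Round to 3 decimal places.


Step 1: M = V / a = 590.3 / 297.6
Step 2: M = 1.984

1.984


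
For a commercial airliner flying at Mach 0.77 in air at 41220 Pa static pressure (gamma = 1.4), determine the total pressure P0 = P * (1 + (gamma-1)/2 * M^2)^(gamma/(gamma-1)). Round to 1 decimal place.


Step 1: (gamma-1)/2 * M^2 = 0.2 * 0.5929 = 0.11858
Step 2: 1 + 0.11858 = 1.11858
Step 3: Exponent gamma/(gamma-1) = 3.5
Step 4: P0 = 41220 * 1.11858^3.5 = 61015.8 Pa

61015.8


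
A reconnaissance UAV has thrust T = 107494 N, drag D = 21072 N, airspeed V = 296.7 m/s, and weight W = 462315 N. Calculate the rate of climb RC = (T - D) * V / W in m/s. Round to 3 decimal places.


Step 1: Excess thrust = T - D = 107494 - 21072 = 86422 N
Step 2: Excess power = 86422 * 296.7 = 25641407.4 W
Step 3: RC = 25641407.4 / 462315 = 55.463 m/s

55.463


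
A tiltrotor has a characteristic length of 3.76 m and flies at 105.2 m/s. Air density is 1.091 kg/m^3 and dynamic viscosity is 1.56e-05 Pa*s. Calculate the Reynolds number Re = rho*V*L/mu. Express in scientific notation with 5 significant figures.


Step 1: Numerator = rho * V * L = 1.091 * 105.2 * 3.76 = 431.547232
Step 2: Re = 431.547232 / 1.56e-05
Step 3: Re = 2.7663e+07

2.7663e+07


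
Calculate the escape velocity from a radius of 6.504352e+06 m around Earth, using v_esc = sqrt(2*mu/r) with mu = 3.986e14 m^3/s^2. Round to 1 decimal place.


Step 1: 2*mu/r = 2 * 3.986e14 / 6.504352e+06 = 122564092.4722
Step 2: v_esc = sqrt(122564092.4722) = 11070.9 m/s

11070.9


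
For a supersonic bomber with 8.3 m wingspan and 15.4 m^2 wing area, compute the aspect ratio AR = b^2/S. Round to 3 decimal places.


Step 1: b^2 = 8.3^2 = 68.89
Step 2: AR = 68.89 / 15.4 = 4.473

4.473


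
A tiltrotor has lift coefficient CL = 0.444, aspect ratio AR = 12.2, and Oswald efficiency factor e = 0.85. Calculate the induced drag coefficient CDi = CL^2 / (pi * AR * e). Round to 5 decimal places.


Step 1: CL^2 = 0.444^2 = 0.197136
Step 2: pi * AR * e = 3.14159 * 12.2 * 0.85 = 32.578316
Step 3: CDi = 0.197136 / 32.578316 = 0.00605

0.00605


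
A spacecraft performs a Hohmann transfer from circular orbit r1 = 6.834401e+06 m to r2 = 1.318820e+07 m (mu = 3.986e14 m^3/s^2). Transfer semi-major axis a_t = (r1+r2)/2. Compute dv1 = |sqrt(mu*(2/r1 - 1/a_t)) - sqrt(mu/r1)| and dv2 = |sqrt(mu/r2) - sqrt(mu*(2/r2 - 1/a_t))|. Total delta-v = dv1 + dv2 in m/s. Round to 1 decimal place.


Step 1: Transfer semi-major axis a_t = (6.834401e+06 + 1.318820e+07) / 2 = 1.001130e+07 m
Step 2: v1 (circular at r1) = sqrt(mu/r1) = 7636.92 m/s
Step 3: v_t1 = sqrt(mu*(2/r1 - 1/a_t)) = 8765.28 m/s
Step 4: dv1 = |8765.28 - 7636.92| = 1128.36 m/s
Step 5: v2 (circular at r2) = 5497.63 m/s, v_t2 = 4542.35 m/s
Step 6: dv2 = |5497.63 - 4542.35| = 955.28 m/s
Step 7: Total delta-v = 1128.36 + 955.28 = 2083.6 m/s

2083.6


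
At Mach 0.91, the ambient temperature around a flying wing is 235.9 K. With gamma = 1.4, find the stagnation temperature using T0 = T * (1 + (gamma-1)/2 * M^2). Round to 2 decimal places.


Step 1: (gamma-1)/2 = 0.2
Step 2: M^2 = 0.8281
Step 3: 1 + 0.2 * 0.8281 = 1.16562
Step 4: T0 = 235.9 * 1.16562 = 274.97 K

274.97


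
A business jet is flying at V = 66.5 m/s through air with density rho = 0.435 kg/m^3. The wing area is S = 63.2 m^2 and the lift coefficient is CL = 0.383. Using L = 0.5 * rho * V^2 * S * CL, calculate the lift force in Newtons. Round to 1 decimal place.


Step 1: Calculate dynamic pressure q = 0.5 * 0.435 * 66.5^2 = 0.5 * 0.435 * 4422.25 = 961.8394 Pa
Step 2: Multiply by wing area and lift coefficient: L = 961.8394 * 63.2 * 0.383
Step 3: L = 60788.2485 * 0.383 = 23281.9 N

23281.9


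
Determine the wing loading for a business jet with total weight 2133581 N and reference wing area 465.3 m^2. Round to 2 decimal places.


Step 1: Wing loading = W / S = 2133581 / 465.3
Step 2: Wing loading = 4585.39 N/m^2

4585.39


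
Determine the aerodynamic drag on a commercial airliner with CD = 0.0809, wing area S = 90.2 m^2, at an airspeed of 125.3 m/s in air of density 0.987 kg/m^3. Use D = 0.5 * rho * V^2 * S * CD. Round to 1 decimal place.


Step 1: Dynamic pressure q = 0.5 * 0.987 * 125.3^2 = 7747.9944 Pa
Step 2: Drag D = q * S * CD = 7747.9944 * 90.2 * 0.0809
Step 3: D = 56538.5 N

56538.5


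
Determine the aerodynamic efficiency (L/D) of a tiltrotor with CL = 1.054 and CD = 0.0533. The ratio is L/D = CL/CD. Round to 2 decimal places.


Step 1: L/D = CL / CD = 1.054 / 0.0533
Step 2: L/D = 19.77

19.77


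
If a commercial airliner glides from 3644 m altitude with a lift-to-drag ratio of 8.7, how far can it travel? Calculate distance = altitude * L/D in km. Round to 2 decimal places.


Step 1: Glide distance = altitude * L/D = 3644 * 8.7 = 31702.8 m
Step 2: Convert to km: 31702.8 / 1000 = 31.70 km

31.70


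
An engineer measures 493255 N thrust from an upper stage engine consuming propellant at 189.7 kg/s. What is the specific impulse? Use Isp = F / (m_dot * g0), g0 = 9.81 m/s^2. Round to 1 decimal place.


Step 1: m_dot * g0 = 189.7 * 9.81 = 1860.96
Step 2: Isp = 493255 / 1860.96 = 265.1 s

265.1


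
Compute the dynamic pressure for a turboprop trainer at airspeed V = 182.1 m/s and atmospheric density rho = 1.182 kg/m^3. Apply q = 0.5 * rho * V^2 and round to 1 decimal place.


Step 1: V^2 = 182.1^2 = 33160.41
Step 2: q = 0.5 * 1.182 * 33160.41
Step 3: q = 19597.8 Pa

19597.8


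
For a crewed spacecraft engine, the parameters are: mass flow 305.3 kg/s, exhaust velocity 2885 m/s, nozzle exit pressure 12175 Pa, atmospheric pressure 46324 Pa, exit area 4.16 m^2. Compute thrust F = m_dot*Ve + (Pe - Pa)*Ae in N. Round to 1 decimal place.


Step 1: Momentum thrust = m_dot * Ve = 305.3 * 2885 = 880790.5 N
Step 2: Pressure thrust = (Pe - Pa) * Ae = (12175 - 46324) * 4.16 = -142059.84 N
Step 3: Total thrust F = 880790.5 + -142059.84 = 738730.7 N

738730.7
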